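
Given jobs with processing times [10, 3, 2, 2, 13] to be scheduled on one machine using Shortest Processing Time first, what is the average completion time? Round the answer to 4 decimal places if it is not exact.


Sort jobs by processing time (SPT order): [2, 2, 3, 10, 13]
Compute completion times sequentially:
  Job 1: processing = 2, completes at 2
  Job 2: processing = 2, completes at 4
  Job 3: processing = 3, completes at 7
  Job 4: processing = 10, completes at 17
  Job 5: processing = 13, completes at 30
Sum of completion times = 60
Average completion time = 60/5 = 12.0

12.0


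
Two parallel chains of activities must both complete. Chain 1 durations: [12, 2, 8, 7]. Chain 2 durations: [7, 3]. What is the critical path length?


Path A total = 12 + 2 + 8 + 7 = 29
Path B total = 7 + 3 = 10
Critical path = longest path = max(29, 10) = 29

29


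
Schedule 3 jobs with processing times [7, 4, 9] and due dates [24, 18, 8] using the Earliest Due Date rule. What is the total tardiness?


Sort by due date (EDD order): [(9, 8), (4, 18), (7, 24)]
Compute completion times and tardiness:
  Job 1: p=9, d=8, C=9, tardiness=max(0,9-8)=1
  Job 2: p=4, d=18, C=13, tardiness=max(0,13-18)=0
  Job 3: p=7, d=24, C=20, tardiness=max(0,20-24)=0
Total tardiness = 1

1


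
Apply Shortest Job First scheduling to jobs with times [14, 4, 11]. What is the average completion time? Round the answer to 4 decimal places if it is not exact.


SJF order (ascending): [4, 11, 14]
Completion times:
  Job 1: burst=4, C=4
  Job 2: burst=11, C=15
  Job 3: burst=14, C=29
Average completion = 48/3 = 16.0

16.0


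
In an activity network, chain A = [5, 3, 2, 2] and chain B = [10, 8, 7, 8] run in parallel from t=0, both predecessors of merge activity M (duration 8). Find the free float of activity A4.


ES(A4) = sum of predecessors on chain A = 10
EF(A4) = ES + duration = 10 + 2 = 12
Successor of A4 is M. ES(M) = max(sum(A), sum(B)) = max(12, 33) = 33
Free float = ES(successor) - EF(current) = 33 - 12 = 21

21


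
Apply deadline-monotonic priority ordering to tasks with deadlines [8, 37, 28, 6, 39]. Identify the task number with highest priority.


Sort tasks by relative deadline (ascending):
  Task 4: deadline = 6
  Task 1: deadline = 8
  Task 3: deadline = 28
  Task 2: deadline = 37
  Task 5: deadline = 39
Priority order (highest first): [4, 1, 3, 2, 5]
Highest priority task = 4

4


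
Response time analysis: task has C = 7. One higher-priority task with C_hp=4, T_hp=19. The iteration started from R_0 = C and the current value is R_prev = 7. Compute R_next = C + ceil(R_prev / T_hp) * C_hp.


R_next = C + ceil(R_prev / T_hp) * C_hp
ceil(7 / 19) = ceil(0.3684) = 1
Interference = 1 * 4 = 4
R_next = 7 + 4 = 11

11


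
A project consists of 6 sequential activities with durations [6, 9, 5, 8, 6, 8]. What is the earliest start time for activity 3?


Activity 3 starts after activities 1 through 2 complete.
Predecessor durations: [6, 9]
ES = 6 + 9 = 15

15


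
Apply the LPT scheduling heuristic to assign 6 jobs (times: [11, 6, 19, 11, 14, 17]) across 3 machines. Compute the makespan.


Sort jobs in decreasing order (LPT): [19, 17, 14, 11, 11, 6]
Assign each job to the least loaded machine:
  Machine 1: jobs [19, 6], load = 25
  Machine 2: jobs [17, 11], load = 28
  Machine 3: jobs [14, 11], load = 25
Makespan = max load = 28

28


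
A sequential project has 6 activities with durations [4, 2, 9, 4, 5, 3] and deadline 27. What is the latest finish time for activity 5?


LF(activity 5) = deadline - sum of successor durations
Successors: activities 6 through 6 with durations [3]
Sum of successor durations = 3
LF = 27 - 3 = 24

24


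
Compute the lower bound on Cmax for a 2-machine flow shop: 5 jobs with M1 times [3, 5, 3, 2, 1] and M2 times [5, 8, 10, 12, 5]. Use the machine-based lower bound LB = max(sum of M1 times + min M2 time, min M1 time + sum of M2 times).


LB1 = sum(M1 times) + min(M2 times) = 14 + 5 = 19
LB2 = min(M1 times) + sum(M2 times) = 1 + 40 = 41
Lower bound = max(LB1, LB2) = max(19, 41) = 41

41


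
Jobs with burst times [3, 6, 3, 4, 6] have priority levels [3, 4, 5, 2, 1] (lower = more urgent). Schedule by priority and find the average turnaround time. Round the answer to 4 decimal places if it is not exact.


Sort by priority (ascending = highest first):
Order: [(1, 6), (2, 4), (3, 3), (4, 6), (5, 3)]
Completion times:
  Priority 1, burst=6, C=6
  Priority 2, burst=4, C=10
  Priority 3, burst=3, C=13
  Priority 4, burst=6, C=19
  Priority 5, burst=3, C=22
Average turnaround = 70/5 = 14.0

14.0


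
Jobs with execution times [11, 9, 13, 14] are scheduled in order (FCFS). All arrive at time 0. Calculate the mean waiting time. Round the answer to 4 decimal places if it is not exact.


FCFS order (as given): [11, 9, 13, 14]
Waiting times:
  Job 1: wait = 0
  Job 2: wait = 11
  Job 3: wait = 20
  Job 4: wait = 33
Sum of waiting times = 64
Average waiting time = 64/4 = 16.0

16.0


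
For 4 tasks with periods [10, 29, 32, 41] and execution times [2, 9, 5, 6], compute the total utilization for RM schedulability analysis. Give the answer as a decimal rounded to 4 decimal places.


Compute individual utilizations (exact fractions):
  Task 1: C/T = 2/10 = 1/5 (approx. 0.2)
  Task 2: C/T = 9/29 (approx. 0.3103)
  Task 3: C/T = 5/32 (approx. 0.1563)
  Task 4: C/T = 6/41 (approx. 0.1463)
Total utilization U = 1/5 + 9/29 + 5/32 + 6/41 = 154653/190240
Rounded to 4 decimal places: U = 0.8129
RM (Liu & Layland) bound for 4 tasks = 0.756828; compare with U = 154653/190240 (approx. 0.812936)
bound < U <= 1, so the RM sufficient condition is not met (inconclusive; an exact test such as response-time analysis is needed).

0.8129


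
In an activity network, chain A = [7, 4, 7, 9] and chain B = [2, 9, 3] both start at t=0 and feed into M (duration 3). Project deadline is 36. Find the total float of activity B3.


Forward pass: ES(B3) = sum of predecessors on chain B = 11
EF = ES + duration = 11 + 3 = 14
Backward pass: LF(M) = deadline = 36; LS(M) = 36 - 3 = 33
LF(B3) = LS(M) - sum(successors on chain B) = 33 - 0 = 33
LS = LF - duration = 33 - 3 = 30
Total float = LS - ES = 30 - 11 = 19

19


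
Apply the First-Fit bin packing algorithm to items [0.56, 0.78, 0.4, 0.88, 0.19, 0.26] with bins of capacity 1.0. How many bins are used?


Place items sequentially using First-Fit:
  Item 0.56 -> new Bin 1
  Item 0.78 -> new Bin 2
  Item 0.4 -> Bin 1 (now 0.96)
  Item 0.88 -> new Bin 3
  Item 0.19 -> Bin 2 (now 0.97)
  Item 0.26 -> new Bin 4
Total bins used = 4

4


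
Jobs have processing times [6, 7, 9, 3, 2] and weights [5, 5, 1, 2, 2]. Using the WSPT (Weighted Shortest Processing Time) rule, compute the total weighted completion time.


Compute p/w ratios and sort ascending (WSPT): [(2, 2), (6, 5), (7, 5), (3, 2), (9, 1)]
Compute weighted completion times:
  Job (p=2,w=2): C=2, w*C=2*2=4
  Job (p=6,w=5): C=8, w*C=5*8=40
  Job (p=7,w=5): C=15, w*C=5*15=75
  Job (p=3,w=2): C=18, w*C=2*18=36
  Job (p=9,w=1): C=27, w*C=1*27=27
Total weighted completion time = 182

182


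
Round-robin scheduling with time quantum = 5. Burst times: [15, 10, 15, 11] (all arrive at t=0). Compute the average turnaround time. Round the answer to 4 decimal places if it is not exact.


Time quantum = 5
Execution trace:
  J1 runs 5 units, time = 5
  J2 runs 5 units, time = 10
  J3 runs 5 units, time = 15
  J4 runs 5 units, time = 20
  J1 runs 5 units, time = 25
  J2 runs 5 units, time = 30
  J3 runs 5 units, time = 35
  J4 runs 5 units, time = 40
  J1 runs 5 units, time = 45
  J3 runs 5 units, time = 50
  J4 runs 1 units, time = 51
Finish times: [45, 30, 50, 51]
Average turnaround = 176/4 = 44.0

44.0


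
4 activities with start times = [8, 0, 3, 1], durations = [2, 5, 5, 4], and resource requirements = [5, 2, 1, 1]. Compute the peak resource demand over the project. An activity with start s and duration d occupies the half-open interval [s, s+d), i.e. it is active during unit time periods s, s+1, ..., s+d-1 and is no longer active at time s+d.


Each activity i is active on [start_i, start_i + duration_i).
Compute total resource usage per time slot:
  t=0: active resources = [2], total = 2
  t=1: active resources = [2, 1], total = 3
  t=2: active resources = [2, 1], total = 3
  t=3: active resources = [2, 1, 1], total = 4
  t=4: active resources = [2, 1, 1], total = 4
  t=5: active resources = [1], total = 1
  t=6: active resources = [1], total = 1
  t=7: active resources = [1], total = 1
  t=8: active resources = [5], total = 5
  t=9: active resources = [5], total = 5
Peak resource demand = 5

5


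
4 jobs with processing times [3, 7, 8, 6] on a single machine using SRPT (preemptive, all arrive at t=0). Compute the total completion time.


Since all jobs arrive at t=0, SRPT equals SPT ordering.
SPT order: [3, 6, 7, 8]
Completion times:
  Job 1: p=3, C=3
  Job 2: p=6, C=9
  Job 3: p=7, C=16
  Job 4: p=8, C=24
Total completion time = 3 + 9 + 16 + 24 = 52

52


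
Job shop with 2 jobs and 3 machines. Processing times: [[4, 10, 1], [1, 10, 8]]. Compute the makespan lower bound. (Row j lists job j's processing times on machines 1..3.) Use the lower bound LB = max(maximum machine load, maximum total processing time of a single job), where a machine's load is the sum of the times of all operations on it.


Machine loads:
  Machine 1: 4 + 1 = 5
  Machine 2: 10 + 10 = 20
  Machine 3: 1 + 8 = 9
Max machine load = 20
Job totals:
  Job 1: 15
  Job 2: 19
Max job total = 19
Lower bound = max(20, 19) = 20

20


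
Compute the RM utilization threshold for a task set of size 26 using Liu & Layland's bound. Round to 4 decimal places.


Compute 2^(1/26) = 1.0270180507
Subtract 1: 1.0270180507 - 1 = 0.0270180507
Multiply by n: 26 * 0.0270180507 = 0.7024693182
Round to 4 dp: 0.7025

0.7025


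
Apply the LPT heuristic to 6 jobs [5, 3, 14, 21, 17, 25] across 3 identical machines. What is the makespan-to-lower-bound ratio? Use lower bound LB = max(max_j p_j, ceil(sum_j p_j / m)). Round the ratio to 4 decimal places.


LPT order: [25, 21, 17, 14, 5, 3]
Machine loads after assignment: [28, 26, 31]
LPT makespan = 31
Lower bound = max(max_job, ceil(total/3)) = max(25, 29) = 29
Ratio = 31 / 29 = 1.069

1.069


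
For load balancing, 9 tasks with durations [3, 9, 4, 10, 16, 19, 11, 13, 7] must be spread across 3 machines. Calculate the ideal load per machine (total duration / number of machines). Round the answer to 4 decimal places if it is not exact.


Total processing time = 3 + 9 + 4 + 10 + 16 + 19 + 11 + 13 + 7 = 92
Number of machines = 3
Ideal balanced load = 92 / 3 = 30.6667

30.6667


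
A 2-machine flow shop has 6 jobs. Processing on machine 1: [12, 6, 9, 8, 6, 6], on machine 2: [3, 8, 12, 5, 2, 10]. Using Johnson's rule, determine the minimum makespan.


Apply Johnson's rule:
  Group 1 (a <= b): [(2, 6, 8), (6, 6, 10), (3, 9, 12)]
  Group 2 (a > b): [(4, 8, 5), (1, 12, 3), (5, 6, 2)]
Optimal job order: [2, 6, 3, 4, 1, 5]
Schedule:
  Job 2: M1 done at 6, M2 done at 14
  Job 6: M1 done at 12, M2 done at 24
  Job 3: M1 done at 21, M2 done at 36
  Job 4: M1 done at 29, M2 done at 41
  Job 1: M1 done at 41, M2 done at 44
  Job 5: M1 done at 47, M2 done at 49
Makespan = 49

49


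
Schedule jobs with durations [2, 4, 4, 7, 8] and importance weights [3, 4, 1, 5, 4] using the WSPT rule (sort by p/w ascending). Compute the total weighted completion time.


Compute p/w ratios and sort ascending (WSPT): [(2, 3), (4, 4), (7, 5), (8, 4), (4, 1)]
Compute weighted completion times:
  Job (p=2,w=3): C=2, w*C=3*2=6
  Job (p=4,w=4): C=6, w*C=4*6=24
  Job (p=7,w=5): C=13, w*C=5*13=65
  Job (p=8,w=4): C=21, w*C=4*21=84
  Job (p=4,w=1): C=25, w*C=1*25=25
Total weighted completion time = 204

204


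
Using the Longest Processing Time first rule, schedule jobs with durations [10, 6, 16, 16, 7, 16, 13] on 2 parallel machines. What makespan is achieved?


Sort jobs in decreasing order (LPT): [16, 16, 16, 13, 10, 7, 6]
Assign each job to the least loaded machine:
  Machine 1: jobs [16, 16, 7, 6], load = 45
  Machine 2: jobs [16, 13, 10], load = 39
Makespan = max load = 45

45


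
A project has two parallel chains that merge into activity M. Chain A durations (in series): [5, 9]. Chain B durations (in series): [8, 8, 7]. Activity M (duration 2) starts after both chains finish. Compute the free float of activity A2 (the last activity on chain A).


ES(A2) = sum of predecessors on chain A = 5
EF(A2) = ES + duration = 5 + 9 = 14
Successor of A2 is M. ES(M) = max(sum(A), sum(B)) = max(14, 23) = 23
Free float = ES(successor) - EF(current) = 23 - 14 = 9

9


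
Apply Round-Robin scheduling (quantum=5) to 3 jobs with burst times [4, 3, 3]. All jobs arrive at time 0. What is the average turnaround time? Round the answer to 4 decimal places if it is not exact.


Time quantum = 5
Execution trace:
  J1 runs 4 units, time = 4
  J2 runs 3 units, time = 7
  J3 runs 3 units, time = 10
Finish times: [4, 7, 10]
Average turnaround = 21/3 = 7.0

7.0


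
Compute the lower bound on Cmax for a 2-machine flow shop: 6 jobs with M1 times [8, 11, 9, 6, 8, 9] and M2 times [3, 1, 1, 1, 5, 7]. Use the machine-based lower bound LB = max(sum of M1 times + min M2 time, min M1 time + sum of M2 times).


LB1 = sum(M1 times) + min(M2 times) = 51 + 1 = 52
LB2 = min(M1 times) + sum(M2 times) = 6 + 18 = 24
Lower bound = max(LB1, LB2) = max(52, 24) = 52

52


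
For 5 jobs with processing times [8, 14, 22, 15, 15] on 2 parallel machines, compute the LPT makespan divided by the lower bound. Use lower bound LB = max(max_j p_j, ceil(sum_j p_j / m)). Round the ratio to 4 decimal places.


LPT order: [22, 15, 15, 14, 8]
Machine loads after assignment: [36, 38]
LPT makespan = 38
Lower bound = max(max_job, ceil(total/2)) = max(22, 37) = 37
Ratio = 38 / 37 = 1.027

1.027


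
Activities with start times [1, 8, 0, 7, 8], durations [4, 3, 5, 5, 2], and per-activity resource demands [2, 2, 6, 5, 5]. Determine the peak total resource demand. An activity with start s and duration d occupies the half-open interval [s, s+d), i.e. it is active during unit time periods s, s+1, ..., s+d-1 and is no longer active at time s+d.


Each activity i is active on [start_i, start_i + duration_i).
Compute total resource usage per time slot:
  t=0: active resources = [6], total = 6
  t=1: active resources = [2, 6], total = 8
  t=2: active resources = [2, 6], total = 8
  t=3: active resources = [2, 6], total = 8
  t=4: active resources = [2, 6], total = 8
  t=5: active resources = [], total = 0
  t=6: active resources = [], total = 0
  t=7: active resources = [5], total = 5
  t=8: active resources = [2, 5, 5], total = 12
  t=9: active resources = [2, 5, 5], total = 12
  t=10: active resources = [2, 5], total = 7
  t=11: active resources = [5], total = 5
Peak resource demand = 12

12


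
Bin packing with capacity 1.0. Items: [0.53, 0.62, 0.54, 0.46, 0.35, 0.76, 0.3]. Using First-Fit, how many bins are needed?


Place items sequentially using First-Fit:
  Item 0.53 -> new Bin 1
  Item 0.62 -> new Bin 2
  Item 0.54 -> new Bin 3
  Item 0.46 -> Bin 1 (now 0.99)
  Item 0.35 -> Bin 2 (now 0.97)
  Item 0.76 -> new Bin 4
  Item 0.3 -> Bin 3 (now 0.84)
Total bins used = 4

4


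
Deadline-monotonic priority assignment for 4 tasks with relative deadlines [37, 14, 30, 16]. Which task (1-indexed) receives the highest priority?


Sort tasks by relative deadline (ascending):
  Task 2: deadline = 14
  Task 4: deadline = 16
  Task 3: deadline = 30
  Task 1: deadline = 37
Priority order (highest first): [2, 4, 3, 1]
Highest priority task = 2

2


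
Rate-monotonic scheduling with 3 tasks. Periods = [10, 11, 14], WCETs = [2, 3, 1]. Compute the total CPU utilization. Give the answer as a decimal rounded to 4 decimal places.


Compute individual utilizations (exact fractions):
  Task 1: C/T = 2/10 = 1/5 (approx. 0.2)
  Task 2: C/T = 3/11 (approx. 0.2727)
  Task 3: C/T = 1/14 (approx. 0.0714)
Total utilization U = 1/5 + 3/11 + 1/14 = 419/770
Rounded to 4 decimal places: U = 0.5442
RM (Liu & Layland) bound for 3 tasks = 0.779763; compare with U = 419/770 (approx. 0.544156)
U <= bound, so schedulable by RM sufficient condition.

0.5442


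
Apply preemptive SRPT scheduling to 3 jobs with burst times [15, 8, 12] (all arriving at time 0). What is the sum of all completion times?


Since all jobs arrive at t=0, SRPT equals SPT ordering.
SPT order: [8, 12, 15]
Completion times:
  Job 1: p=8, C=8
  Job 2: p=12, C=20
  Job 3: p=15, C=35
Total completion time = 8 + 20 + 35 = 63

63


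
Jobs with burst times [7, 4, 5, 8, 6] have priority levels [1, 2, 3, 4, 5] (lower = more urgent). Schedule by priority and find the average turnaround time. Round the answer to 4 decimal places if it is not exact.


Sort by priority (ascending = highest first):
Order: [(1, 7), (2, 4), (3, 5), (4, 8), (5, 6)]
Completion times:
  Priority 1, burst=7, C=7
  Priority 2, burst=4, C=11
  Priority 3, burst=5, C=16
  Priority 4, burst=8, C=24
  Priority 5, burst=6, C=30
Average turnaround = 88/5 = 17.6

17.6


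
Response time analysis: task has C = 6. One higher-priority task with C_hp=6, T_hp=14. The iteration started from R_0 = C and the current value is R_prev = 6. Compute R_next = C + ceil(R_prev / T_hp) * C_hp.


R_next = C + ceil(R_prev / T_hp) * C_hp
ceil(6 / 14) = ceil(0.4286) = 1
Interference = 1 * 6 = 6
R_next = 6 + 6 = 12

12


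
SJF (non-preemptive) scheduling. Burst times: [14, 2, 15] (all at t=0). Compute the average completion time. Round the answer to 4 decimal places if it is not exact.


SJF order (ascending): [2, 14, 15]
Completion times:
  Job 1: burst=2, C=2
  Job 2: burst=14, C=16
  Job 3: burst=15, C=31
Average completion = 49/3 = 16.3333

16.3333


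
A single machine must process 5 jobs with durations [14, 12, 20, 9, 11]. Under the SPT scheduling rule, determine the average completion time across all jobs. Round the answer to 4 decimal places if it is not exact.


Sort jobs by processing time (SPT order): [9, 11, 12, 14, 20]
Compute completion times sequentially:
  Job 1: processing = 9, completes at 9
  Job 2: processing = 11, completes at 20
  Job 3: processing = 12, completes at 32
  Job 4: processing = 14, completes at 46
  Job 5: processing = 20, completes at 66
Sum of completion times = 173
Average completion time = 173/5 = 34.6

34.6


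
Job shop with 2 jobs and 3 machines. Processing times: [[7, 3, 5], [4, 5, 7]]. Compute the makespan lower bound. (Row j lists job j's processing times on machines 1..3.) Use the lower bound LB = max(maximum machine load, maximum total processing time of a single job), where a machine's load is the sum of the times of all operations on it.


Machine loads:
  Machine 1: 7 + 4 = 11
  Machine 2: 3 + 5 = 8
  Machine 3: 5 + 7 = 12
Max machine load = 12
Job totals:
  Job 1: 15
  Job 2: 16
Max job total = 16
Lower bound = max(12, 16) = 16

16


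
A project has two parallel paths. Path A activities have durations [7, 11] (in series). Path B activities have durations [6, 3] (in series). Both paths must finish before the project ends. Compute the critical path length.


Path A total = 7 + 11 = 18
Path B total = 6 + 3 = 9
Critical path = longest path = max(18, 9) = 18

18


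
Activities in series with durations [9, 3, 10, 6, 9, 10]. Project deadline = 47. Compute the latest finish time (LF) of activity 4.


LF(activity 4) = deadline - sum of successor durations
Successors: activities 5 through 6 with durations [9, 10]
Sum of successor durations = 19
LF = 47 - 19 = 28

28


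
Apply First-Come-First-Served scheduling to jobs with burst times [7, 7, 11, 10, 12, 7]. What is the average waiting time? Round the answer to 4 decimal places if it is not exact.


FCFS order (as given): [7, 7, 11, 10, 12, 7]
Waiting times:
  Job 1: wait = 0
  Job 2: wait = 7
  Job 3: wait = 14
  Job 4: wait = 25
  Job 5: wait = 35
  Job 6: wait = 47
Sum of waiting times = 128
Average waiting time = 128/6 = 21.3333

21.3333


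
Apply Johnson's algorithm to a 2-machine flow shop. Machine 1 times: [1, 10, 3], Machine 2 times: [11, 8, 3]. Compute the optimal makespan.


Apply Johnson's rule:
  Group 1 (a <= b): [(1, 1, 11), (3, 3, 3)]
  Group 2 (a > b): [(2, 10, 8)]
Optimal job order: [1, 3, 2]
Schedule:
  Job 1: M1 done at 1, M2 done at 12
  Job 3: M1 done at 4, M2 done at 15
  Job 2: M1 done at 14, M2 done at 23
Makespan = 23

23


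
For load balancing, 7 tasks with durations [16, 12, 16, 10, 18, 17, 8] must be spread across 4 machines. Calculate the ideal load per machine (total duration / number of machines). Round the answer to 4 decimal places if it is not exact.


Total processing time = 16 + 12 + 16 + 10 + 18 + 17 + 8 = 97
Number of machines = 4
Ideal balanced load = 97 / 4 = 24.25

24.25


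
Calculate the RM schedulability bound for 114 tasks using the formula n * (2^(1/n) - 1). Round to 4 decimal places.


Compute 2^(1/114) = 1.0060987606
Subtract 1: 1.0060987606 - 1 = 0.0060987606
Multiply by n: 114 * 0.0060987606 = 0.6952587084
Round to 4 dp: 0.6953

0.6953


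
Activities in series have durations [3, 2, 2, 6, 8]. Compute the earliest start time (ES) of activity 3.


Activity 3 starts after activities 1 through 2 complete.
Predecessor durations: [3, 2]
ES = 3 + 2 = 5

5


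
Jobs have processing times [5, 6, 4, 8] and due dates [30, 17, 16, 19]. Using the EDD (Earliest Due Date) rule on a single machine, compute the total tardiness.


Sort by due date (EDD order): [(4, 16), (6, 17), (8, 19), (5, 30)]
Compute completion times and tardiness:
  Job 1: p=4, d=16, C=4, tardiness=max(0,4-16)=0
  Job 2: p=6, d=17, C=10, tardiness=max(0,10-17)=0
  Job 3: p=8, d=19, C=18, tardiness=max(0,18-19)=0
  Job 4: p=5, d=30, C=23, tardiness=max(0,23-30)=0
Total tardiness = 0

0


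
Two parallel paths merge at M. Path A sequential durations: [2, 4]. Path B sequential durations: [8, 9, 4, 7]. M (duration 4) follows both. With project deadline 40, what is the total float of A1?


Forward pass: ES(A1) = sum of predecessors on chain A = 0
EF = ES + duration = 0 + 2 = 2
Backward pass: LF(M) = deadline = 40; LS(M) = 40 - 4 = 36
LF(A1) = LS(M) - sum(successors on chain A) = 36 - 4 = 32
LS = LF - duration = 32 - 2 = 30
Total float = LS - ES = 30 - 0 = 30

30


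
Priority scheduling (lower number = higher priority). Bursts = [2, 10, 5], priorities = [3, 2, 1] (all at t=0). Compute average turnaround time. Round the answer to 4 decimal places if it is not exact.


Sort by priority (ascending = highest first):
Order: [(1, 5), (2, 10), (3, 2)]
Completion times:
  Priority 1, burst=5, C=5
  Priority 2, burst=10, C=15
  Priority 3, burst=2, C=17
Average turnaround = 37/3 = 12.3333

12.3333


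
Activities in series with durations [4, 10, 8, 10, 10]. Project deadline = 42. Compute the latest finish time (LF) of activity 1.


LF(activity 1) = deadline - sum of successor durations
Successors: activities 2 through 5 with durations [10, 8, 10, 10]
Sum of successor durations = 38
LF = 42 - 38 = 4

4


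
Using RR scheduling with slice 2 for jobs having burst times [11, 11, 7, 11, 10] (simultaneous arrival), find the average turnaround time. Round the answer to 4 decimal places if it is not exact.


Time quantum = 2
Execution trace:
  J1 runs 2 units, time = 2
  J2 runs 2 units, time = 4
  J3 runs 2 units, time = 6
  J4 runs 2 units, time = 8
  J5 runs 2 units, time = 10
  J1 runs 2 units, time = 12
  J2 runs 2 units, time = 14
  J3 runs 2 units, time = 16
  J4 runs 2 units, time = 18
  J5 runs 2 units, time = 20
  J1 runs 2 units, time = 22
  J2 runs 2 units, time = 24
  J3 runs 2 units, time = 26
  J4 runs 2 units, time = 28
  J5 runs 2 units, time = 30
  J1 runs 2 units, time = 32
  J2 runs 2 units, time = 34
  J3 runs 1 units, time = 35
  J4 runs 2 units, time = 37
  J5 runs 2 units, time = 39
  J1 runs 2 units, time = 41
  J2 runs 2 units, time = 43
  J4 runs 2 units, time = 45
  J5 runs 2 units, time = 47
  J1 runs 1 units, time = 48
  J2 runs 1 units, time = 49
  J4 runs 1 units, time = 50
Finish times: [48, 49, 35, 50, 47]
Average turnaround = 229/5 = 45.8

45.8


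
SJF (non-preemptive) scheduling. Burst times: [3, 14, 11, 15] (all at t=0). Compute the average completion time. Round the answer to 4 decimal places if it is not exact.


SJF order (ascending): [3, 11, 14, 15]
Completion times:
  Job 1: burst=3, C=3
  Job 2: burst=11, C=14
  Job 3: burst=14, C=28
  Job 4: burst=15, C=43
Average completion = 88/4 = 22.0

22.0


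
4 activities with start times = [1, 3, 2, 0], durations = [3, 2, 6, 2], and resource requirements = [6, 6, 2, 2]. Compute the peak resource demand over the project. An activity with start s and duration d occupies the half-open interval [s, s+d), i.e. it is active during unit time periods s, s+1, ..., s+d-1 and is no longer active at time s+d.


Each activity i is active on [start_i, start_i + duration_i).
Compute total resource usage per time slot:
  t=0: active resources = [2], total = 2
  t=1: active resources = [6, 2], total = 8
  t=2: active resources = [6, 2], total = 8
  t=3: active resources = [6, 6, 2], total = 14
  t=4: active resources = [6, 2], total = 8
  t=5: active resources = [2], total = 2
  t=6: active resources = [2], total = 2
  t=7: active resources = [2], total = 2
Peak resource demand = 14

14


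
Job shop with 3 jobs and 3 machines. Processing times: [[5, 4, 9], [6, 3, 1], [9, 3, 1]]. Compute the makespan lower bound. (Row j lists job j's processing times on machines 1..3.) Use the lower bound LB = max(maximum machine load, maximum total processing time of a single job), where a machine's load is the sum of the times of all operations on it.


Machine loads:
  Machine 1: 5 + 6 + 9 = 20
  Machine 2: 4 + 3 + 3 = 10
  Machine 3: 9 + 1 + 1 = 11
Max machine load = 20
Job totals:
  Job 1: 18
  Job 2: 10
  Job 3: 13
Max job total = 18
Lower bound = max(20, 18) = 20

20


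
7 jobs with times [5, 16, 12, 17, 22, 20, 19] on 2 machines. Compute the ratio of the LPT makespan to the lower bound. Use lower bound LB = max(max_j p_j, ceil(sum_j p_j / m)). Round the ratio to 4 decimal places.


LPT order: [22, 20, 19, 17, 16, 12, 5]
Machine loads after assignment: [55, 56]
LPT makespan = 56
Lower bound = max(max_job, ceil(total/2)) = max(22, 56) = 56
Ratio = 56 / 56 = 1.0

1.0


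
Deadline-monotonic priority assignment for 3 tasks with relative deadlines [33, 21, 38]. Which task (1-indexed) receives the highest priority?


Sort tasks by relative deadline (ascending):
  Task 2: deadline = 21
  Task 1: deadline = 33
  Task 3: deadline = 38
Priority order (highest first): [2, 1, 3]
Highest priority task = 2

2


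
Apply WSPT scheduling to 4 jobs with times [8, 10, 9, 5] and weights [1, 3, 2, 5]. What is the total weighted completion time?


Compute p/w ratios and sort ascending (WSPT): [(5, 5), (10, 3), (9, 2), (8, 1)]
Compute weighted completion times:
  Job (p=5,w=5): C=5, w*C=5*5=25
  Job (p=10,w=3): C=15, w*C=3*15=45
  Job (p=9,w=2): C=24, w*C=2*24=48
  Job (p=8,w=1): C=32, w*C=1*32=32
Total weighted completion time = 150

150


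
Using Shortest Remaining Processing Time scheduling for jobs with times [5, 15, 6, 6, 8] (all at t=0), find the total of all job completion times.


Since all jobs arrive at t=0, SRPT equals SPT ordering.
SPT order: [5, 6, 6, 8, 15]
Completion times:
  Job 1: p=5, C=5
  Job 2: p=6, C=11
  Job 3: p=6, C=17
  Job 4: p=8, C=25
  Job 5: p=15, C=40
Total completion time = 5 + 11 + 17 + 25 + 40 = 98

98


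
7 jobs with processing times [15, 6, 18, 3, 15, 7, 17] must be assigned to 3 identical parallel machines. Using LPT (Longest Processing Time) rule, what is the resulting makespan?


Sort jobs in decreasing order (LPT): [18, 17, 15, 15, 7, 6, 3]
Assign each job to the least loaded machine:
  Machine 1: jobs [18, 6, 3], load = 27
  Machine 2: jobs [17, 7], load = 24
  Machine 3: jobs [15, 15], load = 30
Makespan = max load = 30

30


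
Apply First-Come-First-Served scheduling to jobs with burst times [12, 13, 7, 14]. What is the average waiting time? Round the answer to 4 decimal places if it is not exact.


FCFS order (as given): [12, 13, 7, 14]
Waiting times:
  Job 1: wait = 0
  Job 2: wait = 12
  Job 3: wait = 25
  Job 4: wait = 32
Sum of waiting times = 69
Average waiting time = 69/4 = 17.25

17.25


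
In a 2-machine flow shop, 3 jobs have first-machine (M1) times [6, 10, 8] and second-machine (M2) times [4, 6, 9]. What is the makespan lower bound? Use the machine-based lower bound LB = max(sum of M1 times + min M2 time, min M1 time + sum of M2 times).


LB1 = sum(M1 times) + min(M2 times) = 24 + 4 = 28
LB2 = min(M1 times) + sum(M2 times) = 6 + 19 = 25
Lower bound = max(LB1, LB2) = max(28, 25) = 28

28


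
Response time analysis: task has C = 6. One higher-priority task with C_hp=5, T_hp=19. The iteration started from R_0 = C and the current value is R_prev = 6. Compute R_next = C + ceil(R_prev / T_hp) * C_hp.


R_next = C + ceil(R_prev / T_hp) * C_hp
ceil(6 / 19) = ceil(0.3158) = 1
Interference = 1 * 5 = 5
R_next = 6 + 5 = 11

11


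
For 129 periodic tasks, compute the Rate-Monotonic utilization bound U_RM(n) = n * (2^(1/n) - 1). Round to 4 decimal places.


Compute 2^(1/129) = 1.0053876957
Subtract 1: 1.0053876957 - 1 = 0.0053876957
Multiply by n: 129 * 0.0053876957 = 0.6950127453
Round to 4 dp: 0.6950

0.6950


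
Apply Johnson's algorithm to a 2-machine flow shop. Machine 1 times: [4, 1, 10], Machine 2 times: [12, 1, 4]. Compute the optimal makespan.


Apply Johnson's rule:
  Group 1 (a <= b): [(2, 1, 1), (1, 4, 12)]
  Group 2 (a > b): [(3, 10, 4)]
Optimal job order: [2, 1, 3]
Schedule:
  Job 2: M1 done at 1, M2 done at 2
  Job 1: M1 done at 5, M2 done at 17
  Job 3: M1 done at 15, M2 done at 21
Makespan = 21

21


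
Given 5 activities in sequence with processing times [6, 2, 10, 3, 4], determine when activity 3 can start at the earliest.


Activity 3 starts after activities 1 through 2 complete.
Predecessor durations: [6, 2]
ES = 6 + 2 = 8

8


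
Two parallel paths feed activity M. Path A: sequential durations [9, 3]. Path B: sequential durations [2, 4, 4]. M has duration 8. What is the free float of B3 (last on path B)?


ES(B3) = sum of predecessors on chain B = 6
EF(B3) = ES + duration = 6 + 4 = 10
Successor of B3 is M. ES(M) = max(sum(A), sum(B)) = max(12, 10) = 12
Free float = ES(successor) - EF(current) = 12 - 10 = 2

2


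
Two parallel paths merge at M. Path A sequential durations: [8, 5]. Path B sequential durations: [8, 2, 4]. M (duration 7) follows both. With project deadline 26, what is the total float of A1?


Forward pass: ES(A1) = sum of predecessors on chain A = 0
EF = ES + duration = 0 + 8 = 8
Backward pass: LF(M) = deadline = 26; LS(M) = 26 - 7 = 19
LF(A1) = LS(M) - sum(successors on chain A) = 19 - 5 = 14
LS = LF - duration = 14 - 8 = 6
Total float = LS - ES = 6 - 0 = 6

6


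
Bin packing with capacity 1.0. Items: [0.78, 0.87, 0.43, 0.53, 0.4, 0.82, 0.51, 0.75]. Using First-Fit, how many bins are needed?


Place items sequentially using First-Fit:
  Item 0.78 -> new Bin 1
  Item 0.87 -> new Bin 2
  Item 0.43 -> new Bin 3
  Item 0.53 -> Bin 3 (now 0.96)
  Item 0.4 -> new Bin 4
  Item 0.82 -> new Bin 5
  Item 0.51 -> Bin 4 (now 0.91)
  Item 0.75 -> new Bin 6
Total bins used = 6

6


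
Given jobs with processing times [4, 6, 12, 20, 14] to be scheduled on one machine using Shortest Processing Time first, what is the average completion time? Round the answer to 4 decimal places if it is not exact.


Sort jobs by processing time (SPT order): [4, 6, 12, 14, 20]
Compute completion times sequentially:
  Job 1: processing = 4, completes at 4
  Job 2: processing = 6, completes at 10
  Job 3: processing = 12, completes at 22
  Job 4: processing = 14, completes at 36
  Job 5: processing = 20, completes at 56
Sum of completion times = 128
Average completion time = 128/5 = 25.6

25.6


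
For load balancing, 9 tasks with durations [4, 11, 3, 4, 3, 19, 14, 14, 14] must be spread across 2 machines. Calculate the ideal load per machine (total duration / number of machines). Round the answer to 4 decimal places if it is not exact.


Total processing time = 4 + 11 + 3 + 4 + 3 + 19 + 14 + 14 + 14 = 86
Number of machines = 2
Ideal balanced load = 86 / 2 = 43.0

43.0


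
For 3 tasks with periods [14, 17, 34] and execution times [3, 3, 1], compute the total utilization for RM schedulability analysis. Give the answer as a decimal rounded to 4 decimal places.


Compute individual utilizations (exact fractions):
  Task 1: C/T = 3/14 (approx. 0.2143)
  Task 2: C/T = 3/17 (approx. 0.1765)
  Task 3: C/T = 1/34 (approx. 0.0294)
Total utilization U = 3/14 + 3/17 + 1/34 = 50/119
Rounded to 4 decimal places: U = 0.4202
RM (Liu & Layland) bound for 3 tasks = 0.779763; compare with U = 50/119 (approx. 0.420168)
U <= bound, so schedulable by RM sufficient condition.

0.4202


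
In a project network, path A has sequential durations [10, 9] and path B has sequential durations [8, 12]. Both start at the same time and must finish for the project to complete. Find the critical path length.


Path A total = 10 + 9 = 19
Path B total = 8 + 12 = 20
Critical path = longest path = max(19, 20) = 20

20


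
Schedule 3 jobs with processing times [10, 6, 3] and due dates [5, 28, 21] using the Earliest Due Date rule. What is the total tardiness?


Sort by due date (EDD order): [(10, 5), (3, 21), (6, 28)]
Compute completion times and tardiness:
  Job 1: p=10, d=5, C=10, tardiness=max(0,10-5)=5
  Job 2: p=3, d=21, C=13, tardiness=max(0,13-21)=0
  Job 3: p=6, d=28, C=19, tardiness=max(0,19-28)=0
Total tardiness = 5

5


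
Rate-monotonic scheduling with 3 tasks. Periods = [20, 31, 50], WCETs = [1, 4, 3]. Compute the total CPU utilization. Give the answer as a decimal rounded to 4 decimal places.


Compute individual utilizations (exact fractions):
  Task 1: C/T = 1/20 (approx. 0.05)
  Task 2: C/T = 4/31 (approx. 0.129)
  Task 3: C/T = 3/50 (approx. 0.06)
Total utilization U = 1/20 + 4/31 + 3/50 = 741/3100
Rounded to 4 decimal places: U = 0.2390
RM (Liu & Layland) bound for 3 tasks = 0.779763; compare with U = 741/3100 (approx. 0.239032)
U <= bound, so schedulable by RM sufficient condition.

0.2390


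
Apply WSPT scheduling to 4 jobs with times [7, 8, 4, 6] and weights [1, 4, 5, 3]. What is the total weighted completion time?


Compute p/w ratios and sort ascending (WSPT): [(4, 5), (8, 4), (6, 3), (7, 1)]
Compute weighted completion times:
  Job (p=4,w=5): C=4, w*C=5*4=20
  Job (p=8,w=4): C=12, w*C=4*12=48
  Job (p=6,w=3): C=18, w*C=3*18=54
  Job (p=7,w=1): C=25, w*C=1*25=25
Total weighted completion time = 147

147


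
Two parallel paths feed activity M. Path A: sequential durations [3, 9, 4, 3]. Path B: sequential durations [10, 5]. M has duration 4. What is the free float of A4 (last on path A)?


ES(A4) = sum of predecessors on chain A = 16
EF(A4) = ES + duration = 16 + 3 = 19
Successor of A4 is M. ES(M) = max(sum(A), sum(B)) = max(19, 15) = 19
Free float = ES(successor) - EF(current) = 19 - 19 = 0

0


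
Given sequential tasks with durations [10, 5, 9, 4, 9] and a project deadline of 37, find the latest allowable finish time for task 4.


LF(activity 4) = deadline - sum of successor durations
Successors: activities 5 through 5 with durations [9]
Sum of successor durations = 9
LF = 37 - 9 = 28

28


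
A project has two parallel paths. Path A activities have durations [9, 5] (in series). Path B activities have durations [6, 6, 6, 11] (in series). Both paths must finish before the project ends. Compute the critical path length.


Path A total = 9 + 5 = 14
Path B total = 6 + 6 + 6 + 11 = 29
Critical path = longest path = max(14, 29) = 29

29


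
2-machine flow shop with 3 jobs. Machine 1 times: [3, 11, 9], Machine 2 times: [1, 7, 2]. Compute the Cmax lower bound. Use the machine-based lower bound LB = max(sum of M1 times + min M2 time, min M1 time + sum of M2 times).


LB1 = sum(M1 times) + min(M2 times) = 23 + 1 = 24
LB2 = min(M1 times) + sum(M2 times) = 3 + 10 = 13
Lower bound = max(LB1, LB2) = max(24, 13) = 24

24


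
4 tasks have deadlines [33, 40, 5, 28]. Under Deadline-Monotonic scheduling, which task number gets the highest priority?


Sort tasks by relative deadline (ascending):
  Task 3: deadline = 5
  Task 4: deadline = 28
  Task 1: deadline = 33
  Task 2: deadline = 40
Priority order (highest first): [3, 4, 1, 2]
Highest priority task = 3

3


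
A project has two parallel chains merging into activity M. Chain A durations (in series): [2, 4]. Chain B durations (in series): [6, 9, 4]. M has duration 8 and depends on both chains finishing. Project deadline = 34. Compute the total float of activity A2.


Forward pass: ES(A2) = sum of predecessors on chain A = 2
EF = ES + duration = 2 + 4 = 6
Backward pass: LF(M) = deadline = 34; LS(M) = 34 - 8 = 26
LF(A2) = LS(M) - sum(successors on chain A) = 26 - 0 = 26
LS = LF - duration = 26 - 4 = 22
Total float = LS - ES = 22 - 2 = 20

20


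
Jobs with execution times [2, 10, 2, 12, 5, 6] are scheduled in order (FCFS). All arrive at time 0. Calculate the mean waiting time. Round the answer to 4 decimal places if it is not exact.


FCFS order (as given): [2, 10, 2, 12, 5, 6]
Waiting times:
  Job 1: wait = 0
  Job 2: wait = 2
  Job 3: wait = 12
  Job 4: wait = 14
  Job 5: wait = 26
  Job 6: wait = 31
Sum of waiting times = 85
Average waiting time = 85/6 = 14.1667

14.1667


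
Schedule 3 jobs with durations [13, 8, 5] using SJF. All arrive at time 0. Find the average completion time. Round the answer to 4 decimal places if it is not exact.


SJF order (ascending): [5, 8, 13]
Completion times:
  Job 1: burst=5, C=5
  Job 2: burst=8, C=13
  Job 3: burst=13, C=26
Average completion = 44/3 = 14.6667

14.6667


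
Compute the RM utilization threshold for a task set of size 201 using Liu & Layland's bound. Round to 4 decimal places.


Compute 2^(1/201) = 1.0034544463
Subtract 1: 1.0034544463 - 1 = 0.0034544463
Multiply by n: 201 * 0.0034544463 = 0.6943437063
Round to 4 dp: 0.6943

0.6943


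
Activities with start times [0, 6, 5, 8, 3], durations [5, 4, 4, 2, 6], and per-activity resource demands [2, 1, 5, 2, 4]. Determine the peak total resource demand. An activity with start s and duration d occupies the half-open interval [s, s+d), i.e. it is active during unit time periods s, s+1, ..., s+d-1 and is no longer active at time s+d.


Each activity i is active on [start_i, start_i + duration_i).
Compute total resource usage per time slot:
  t=0: active resources = [2], total = 2
  t=1: active resources = [2], total = 2
  t=2: active resources = [2], total = 2
  t=3: active resources = [2, 4], total = 6
  t=4: active resources = [2, 4], total = 6
  t=5: active resources = [5, 4], total = 9
  t=6: active resources = [1, 5, 4], total = 10
  t=7: active resources = [1, 5, 4], total = 10
  t=8: active resources = [1, 5, 2, 4], total = 12
  t=9: active resources = [1, 2], total = 3
Peak resource demand = 12

12


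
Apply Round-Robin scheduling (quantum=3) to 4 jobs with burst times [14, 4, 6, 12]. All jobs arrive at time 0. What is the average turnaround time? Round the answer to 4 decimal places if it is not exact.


Time quantum = 3
Execution trace:
  J1 runs 3 units, time = 3
  J2 runs 3 units, time = 6
  J3 runs 3 units, time = 9
  J4 runs 3 units, time = 12
  J1 runs 3 units, time = 15
  J2 runs 1 units, time = 16
  J3 runs 3 units, time = 19
  J4 runs 3 units, time = 22
  J1 runs 3 units, time = 25
  J4 runs 3 units, time = 28
  J1 runs 3 units, time = 31
  J4 runs 3 units, time = 34
  J1 runs 2 units, time = 36
Finish times: [36, 16, 19, 34]
Average turnaround = 105/4 = 26.25

26.25


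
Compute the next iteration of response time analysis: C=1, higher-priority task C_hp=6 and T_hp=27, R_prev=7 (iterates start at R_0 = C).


R_next = C + ceil(R_prev / T_hp) * C_hp
ceil(7 / 27) = ceil(0.2593) = 1
Interference = 1 * 6 = 6
R_next = 1 + 6 = 7
R_next = R_prev, so the iteration has converged (response time = 7).

7
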